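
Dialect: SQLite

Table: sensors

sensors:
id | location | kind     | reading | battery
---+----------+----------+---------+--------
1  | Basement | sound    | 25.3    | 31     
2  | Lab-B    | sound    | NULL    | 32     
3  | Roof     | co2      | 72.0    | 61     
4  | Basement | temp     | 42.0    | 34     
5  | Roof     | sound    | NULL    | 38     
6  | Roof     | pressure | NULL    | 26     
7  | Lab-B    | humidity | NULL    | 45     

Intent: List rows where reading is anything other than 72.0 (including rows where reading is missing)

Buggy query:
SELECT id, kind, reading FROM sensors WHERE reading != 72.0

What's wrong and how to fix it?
Bug: Inequality against NULL is unknown, not true; rows with NULL are dropped

Fix: Handle NULL separately with IS NULL alongside the inequality

Corrected query:
SELECT id, kind, reading FROM sensors WHERE reading != 72.0 OR reading IS NULL

Result:
id | kind     | reading
---+----------+--------
1  | sound    | 25.3   
2  | sound    | NULL   
4  | temp     | 42     
5  | sound    | NULL   
6  | pressure | NULL   
7  | humidity | NULL   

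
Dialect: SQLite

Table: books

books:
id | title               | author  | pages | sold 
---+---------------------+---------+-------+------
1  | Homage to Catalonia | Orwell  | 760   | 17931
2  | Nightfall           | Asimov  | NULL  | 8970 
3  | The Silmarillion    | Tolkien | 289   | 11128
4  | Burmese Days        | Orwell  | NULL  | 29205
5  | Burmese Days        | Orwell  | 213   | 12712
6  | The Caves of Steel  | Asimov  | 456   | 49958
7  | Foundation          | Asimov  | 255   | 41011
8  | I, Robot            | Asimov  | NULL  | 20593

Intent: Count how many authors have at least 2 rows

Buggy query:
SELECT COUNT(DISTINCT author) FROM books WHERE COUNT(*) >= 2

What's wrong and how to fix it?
Bug: WHERE filters individual rows, not groups, so a group-level COUNT is invalid there

Fix: Use a subquery that GROUPs and filters with HAVING, then count its rows

Corrected query:
SELECT COUNT(*) FROM (SELECT author FROM books GROUP BY author HAVING COUNT(*) >= 2)

Result:
COUNT(*)
--------
2       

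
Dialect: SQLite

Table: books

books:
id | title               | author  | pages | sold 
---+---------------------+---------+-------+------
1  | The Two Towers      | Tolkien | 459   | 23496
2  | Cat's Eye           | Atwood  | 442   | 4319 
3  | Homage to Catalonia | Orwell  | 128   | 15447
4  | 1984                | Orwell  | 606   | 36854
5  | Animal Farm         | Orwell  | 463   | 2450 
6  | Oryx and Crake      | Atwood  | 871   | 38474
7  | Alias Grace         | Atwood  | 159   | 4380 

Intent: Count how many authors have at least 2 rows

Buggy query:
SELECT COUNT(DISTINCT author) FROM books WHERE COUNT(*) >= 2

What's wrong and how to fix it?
Bug: COUNT(*) cannot appear in WHERE; the per-group count doesn't exist yet

Fix: Use a subquery that GROUPs and filters with HAVING, then count its rows

Corrected query:
SELECT COUNT(*) FROM (SELECT author FROM books GROUP BY author HAVING COUNT(*) >= 2)

Result:
COUNT(*)
--------
2       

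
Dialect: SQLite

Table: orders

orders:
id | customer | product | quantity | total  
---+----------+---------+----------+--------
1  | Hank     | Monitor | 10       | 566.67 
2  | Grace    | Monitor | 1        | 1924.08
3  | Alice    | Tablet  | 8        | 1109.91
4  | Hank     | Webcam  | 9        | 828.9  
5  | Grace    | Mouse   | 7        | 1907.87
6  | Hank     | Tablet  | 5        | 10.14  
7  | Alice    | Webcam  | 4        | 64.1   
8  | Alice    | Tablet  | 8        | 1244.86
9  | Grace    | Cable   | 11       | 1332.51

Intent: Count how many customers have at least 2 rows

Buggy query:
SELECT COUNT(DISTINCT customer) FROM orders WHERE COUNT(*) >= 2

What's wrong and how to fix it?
Bug: WHERE filters individual rows, not groups, so a group-level COUNT is invalid there

Fix: Group first with HAVING COUNT(*) >= 2, then COUNT the resulting groups

Corrected query:
SELECT COUNT(*) FROM (SELECT customer FROM orders GROUP BY customer HAVING COUNT(*) >= 2)

Result:
COUNT(*)
--------
3       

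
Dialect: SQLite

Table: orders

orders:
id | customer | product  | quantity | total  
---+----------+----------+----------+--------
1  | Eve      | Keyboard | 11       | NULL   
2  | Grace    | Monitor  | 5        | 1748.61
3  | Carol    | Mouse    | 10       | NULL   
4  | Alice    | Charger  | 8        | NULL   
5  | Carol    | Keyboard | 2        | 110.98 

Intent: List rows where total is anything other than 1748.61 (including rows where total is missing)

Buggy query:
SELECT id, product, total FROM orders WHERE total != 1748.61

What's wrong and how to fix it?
Bug: 'total != 1748.61' is unknown when total is NULL, so NULL rows are silently excluded

Fix: Handle NULL separately with IS NULL alongside the inequality

Corrected query:
SELECT id, product, total FROM orders WHERE total != 1748.61 OR total IS NULL

Result:
id | product  | total 
---+----------+-------
1  | Keyboard | NULL  
3  | Mouse    | NULL  
4  | Charger  | NULL  
5  | Keyboard | 110.98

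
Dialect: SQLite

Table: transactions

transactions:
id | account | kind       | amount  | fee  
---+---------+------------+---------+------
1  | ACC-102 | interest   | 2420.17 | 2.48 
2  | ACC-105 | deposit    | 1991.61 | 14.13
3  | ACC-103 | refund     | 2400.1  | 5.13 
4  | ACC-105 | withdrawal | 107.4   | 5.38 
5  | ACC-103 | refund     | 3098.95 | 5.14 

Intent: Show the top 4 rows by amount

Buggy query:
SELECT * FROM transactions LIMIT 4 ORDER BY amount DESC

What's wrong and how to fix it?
Bug: LIMIT must come after ORDER BY

Fix: Sort with ORDER BY, then apply LIMIT

Corrected query:
SELECT * FROM transactions ORDER BY amount DESC LIMIT 4

Result:
id | account | kind     | amount  | fee  
---+---------+----------+---------+------
5  | ACC-103 | refund   | 3098.95 | 5.14 
1  | ACC-102 | interest | 2420.17 | 2.48 
3  | ACC-103 | refund   | 2400.1  | 5.13 
2  | ACC-105 | deposit  | 1991.61 | 14.13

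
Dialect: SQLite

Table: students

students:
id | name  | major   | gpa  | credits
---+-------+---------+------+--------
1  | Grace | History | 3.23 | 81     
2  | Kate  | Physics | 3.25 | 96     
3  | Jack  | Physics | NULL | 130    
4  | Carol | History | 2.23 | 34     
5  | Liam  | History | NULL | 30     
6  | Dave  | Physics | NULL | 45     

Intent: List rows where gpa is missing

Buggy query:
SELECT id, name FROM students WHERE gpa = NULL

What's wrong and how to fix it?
Bug: Comparing to NULL with '=' never matches; NULL = NULL is unknown, not true

Fix: Use IS NULL to test for NULL

Corrected query:
SELECT id, name FROM students WHERE gpa IS NULL

Result:
id | name
---+-----
3  | Jack
5  | Liam
6  | Dave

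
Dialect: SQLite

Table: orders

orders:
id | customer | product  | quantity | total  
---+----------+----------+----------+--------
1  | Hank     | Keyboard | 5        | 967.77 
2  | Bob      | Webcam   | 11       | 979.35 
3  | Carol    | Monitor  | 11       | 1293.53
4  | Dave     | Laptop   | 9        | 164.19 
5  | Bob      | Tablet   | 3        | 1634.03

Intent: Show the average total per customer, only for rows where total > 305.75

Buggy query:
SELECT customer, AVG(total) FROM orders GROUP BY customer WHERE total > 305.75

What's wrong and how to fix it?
Bug: WHERE cannot follow GROUP BY

Fix: Place WHERE between FROM and GROUP BY

Corrected query:
SELECT customer, AVG(total) FROM orders WHERE total > 305.75 GROUP BY customer

Result:
customer | AVG(total)
---------+-----------
Bob      | 1306.69   
Carol    | 1293.53   
Hank     | 967.77    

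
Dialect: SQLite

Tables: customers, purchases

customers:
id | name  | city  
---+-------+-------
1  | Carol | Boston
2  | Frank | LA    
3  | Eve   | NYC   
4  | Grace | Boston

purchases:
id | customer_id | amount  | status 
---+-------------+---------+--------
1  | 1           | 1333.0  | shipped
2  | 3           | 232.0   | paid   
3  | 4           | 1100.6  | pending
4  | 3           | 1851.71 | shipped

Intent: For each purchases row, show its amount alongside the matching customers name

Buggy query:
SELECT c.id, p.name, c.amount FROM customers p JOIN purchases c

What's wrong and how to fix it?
Bug: Missing join condition: each purchases row is matched to all customers rows instead of just its own

Fix: Add ON c.customer_id = p.id to the JOIN

Corrected query:
SELECT c.id, p.name, c.amount FROM customers p JOIN purchases c ON c.customer_id = p.id

Result:
id | name  | amount 
---+-------+--------
1  | Carol | 1333   
2  | Eve   | 232    
3  | Grace | 1100.6 
4  | Eve   | 1851.71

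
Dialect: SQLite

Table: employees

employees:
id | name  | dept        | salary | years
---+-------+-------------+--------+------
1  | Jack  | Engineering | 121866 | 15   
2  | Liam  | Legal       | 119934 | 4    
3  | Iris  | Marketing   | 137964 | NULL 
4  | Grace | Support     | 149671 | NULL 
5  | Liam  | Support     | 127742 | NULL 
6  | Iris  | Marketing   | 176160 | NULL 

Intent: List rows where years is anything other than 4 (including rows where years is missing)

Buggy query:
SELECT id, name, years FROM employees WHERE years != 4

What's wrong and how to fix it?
Bug: Inequality against NULL is unknown, not true; rows with NULL are dropped

Fix: Add an explicit OR years IS NULL to include the missing-value rows

Corrected query:
SELECT id, name, years FROM employees WHERE years != 4 OR years IS NULL

Result:
id | name  | years
---+-------+------
1  | Jack  | 15   
3  | Iris  | NULL 
4  | Grace | NULL 
5  | Liam  | NULL 
6  | Iris  | NULL 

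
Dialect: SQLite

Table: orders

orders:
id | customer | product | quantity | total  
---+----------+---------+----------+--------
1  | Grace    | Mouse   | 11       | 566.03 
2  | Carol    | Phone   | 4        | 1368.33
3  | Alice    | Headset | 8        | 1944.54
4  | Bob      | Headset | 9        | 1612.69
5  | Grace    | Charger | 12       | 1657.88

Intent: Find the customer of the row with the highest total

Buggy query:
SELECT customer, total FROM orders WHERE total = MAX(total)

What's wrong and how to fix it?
Bug: MAX(total) is an aggregate and cannot be used directly in WHERE

Fix: Use a subquery: WHERE total = (SELECT MAX(total) FROM orders)

Corrected query:
SELECT customer, total FROM orders WHERE total = (SELECT MAX(total) FROM orders)

Result:
customer | total  
---------+--------
Alice    | 1944.54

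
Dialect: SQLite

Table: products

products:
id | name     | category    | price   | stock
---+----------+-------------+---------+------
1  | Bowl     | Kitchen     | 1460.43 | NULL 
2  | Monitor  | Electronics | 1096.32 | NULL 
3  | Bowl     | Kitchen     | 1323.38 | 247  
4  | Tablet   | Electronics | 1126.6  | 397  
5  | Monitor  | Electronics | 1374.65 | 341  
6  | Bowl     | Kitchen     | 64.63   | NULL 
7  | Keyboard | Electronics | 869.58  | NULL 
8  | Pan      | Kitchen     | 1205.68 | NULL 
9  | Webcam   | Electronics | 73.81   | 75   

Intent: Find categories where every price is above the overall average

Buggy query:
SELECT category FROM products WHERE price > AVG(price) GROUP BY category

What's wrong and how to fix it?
Bug: AVG() is an aggregate; it can't sit directly in WHERE

Fix: Use a subquery for AVG and a HAVING MIN(...) filter so the condition holds for every row in the group

Corrected query:
SELECT category FROM products GROUP BY category HAVING MIN(price) > (SELECT AVG(price) FROM products)

Result:
(no rows)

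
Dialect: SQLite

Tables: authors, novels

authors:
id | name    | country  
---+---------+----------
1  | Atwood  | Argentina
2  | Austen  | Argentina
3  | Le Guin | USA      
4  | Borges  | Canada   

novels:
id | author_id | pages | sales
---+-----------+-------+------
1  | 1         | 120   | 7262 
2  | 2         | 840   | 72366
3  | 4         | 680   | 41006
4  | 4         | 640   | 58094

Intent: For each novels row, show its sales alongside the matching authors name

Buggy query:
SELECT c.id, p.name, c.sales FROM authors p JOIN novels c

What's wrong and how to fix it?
Bug: Missing join condition: each novels row is matched to all authors rows instead of just its own

Fix: Specify the join condition linking the foreign key to the parent id

Corrected query:
SELECT c.id, p.name, c.sales FROM authors p JOIN novels c ON c.author_id = p.id

Result:
id | name   | sales
---+--------+------
1  | Atwood | 7262 
2  | Austen | 72366
3  | Borges | 41006
4  | Borges | 58094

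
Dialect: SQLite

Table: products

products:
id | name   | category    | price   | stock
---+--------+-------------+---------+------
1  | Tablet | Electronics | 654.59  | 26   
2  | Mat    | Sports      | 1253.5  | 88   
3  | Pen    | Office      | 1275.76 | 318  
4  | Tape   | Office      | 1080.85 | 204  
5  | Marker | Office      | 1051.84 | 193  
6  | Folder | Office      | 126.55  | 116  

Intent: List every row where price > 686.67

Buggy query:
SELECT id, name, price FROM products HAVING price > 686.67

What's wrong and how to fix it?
Bug: This is a non-aggregate query (no GROUP BY, no aggregates), so in SQLite the HAVING clause is invalid here; a row-level condition belongs in WHERE

Fix: Replace HAVING with WHERE since the condition applies to individual rows

Corrected query:
SELECT id, name, price FROM products WHERE price > 686.67

Result:
id | name   | price  
---+--------+--------
2  | Mat    | 1253.5 
3  | Pen    | 1275.76
4  | Tape   | 1080.85
5  | Marker | 1051.84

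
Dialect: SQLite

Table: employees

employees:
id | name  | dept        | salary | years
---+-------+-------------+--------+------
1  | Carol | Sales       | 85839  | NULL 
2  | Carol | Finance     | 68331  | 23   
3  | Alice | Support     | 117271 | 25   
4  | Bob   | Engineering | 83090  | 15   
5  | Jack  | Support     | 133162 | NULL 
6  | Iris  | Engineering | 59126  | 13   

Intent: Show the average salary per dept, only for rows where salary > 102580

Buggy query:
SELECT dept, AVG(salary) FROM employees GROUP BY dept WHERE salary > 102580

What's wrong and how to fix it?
Bug: Row-level WHERE must come before GROUP BY in the clause order

Fix: Place WHERE between FROM and GROUP BY

Corrected query:
SELECT dept, AVG(salary) FROM employees WHERE salary > 102580 GROUP BY dept

Result:
dept    | AVG(salary)
--------+------------
Support | 125216.5   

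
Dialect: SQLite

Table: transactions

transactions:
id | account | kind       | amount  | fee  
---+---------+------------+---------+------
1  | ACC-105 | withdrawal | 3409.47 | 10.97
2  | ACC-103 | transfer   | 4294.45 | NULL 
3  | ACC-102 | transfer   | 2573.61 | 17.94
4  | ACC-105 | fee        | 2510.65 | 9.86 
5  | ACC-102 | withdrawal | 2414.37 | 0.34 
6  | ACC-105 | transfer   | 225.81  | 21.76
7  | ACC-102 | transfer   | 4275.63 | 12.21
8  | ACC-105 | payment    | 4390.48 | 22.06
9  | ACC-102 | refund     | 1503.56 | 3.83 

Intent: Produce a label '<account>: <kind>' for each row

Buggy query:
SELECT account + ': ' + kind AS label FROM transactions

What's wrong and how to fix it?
Bug: SQLite uses || for string concatenation; + coerces text to numbers (yielding 0)

Fix: Use the || operator for string concatenation

Corrected query:
SELECT account || ': ' || kind AS label FROM transactions

Result:
label              
-------------------
ACC-105: withdrawal
ACC-103: transfer  
ACC-102: transfer  
ACC-105: fee       
ACC-102: withdrawal
ACC-105: transfer  
ACC-102: transfer  
ACC-105: payment   
ACC-102: refund    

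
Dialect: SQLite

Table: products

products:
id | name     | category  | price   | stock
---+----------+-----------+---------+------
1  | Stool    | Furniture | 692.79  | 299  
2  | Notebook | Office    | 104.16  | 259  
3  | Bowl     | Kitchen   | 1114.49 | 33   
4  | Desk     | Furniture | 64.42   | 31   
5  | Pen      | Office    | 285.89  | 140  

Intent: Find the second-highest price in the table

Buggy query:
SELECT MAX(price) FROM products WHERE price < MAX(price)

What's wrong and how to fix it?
Bug: The inner MAX is an aggregate inside WHERE, which is not allowed

Fix: Compute the overall MAX in a subquery, then take MAX of rows below it

Corrected query:
SELECT MAX(price) FROM products WHERE price < (SELECT MAX(price) FROM products)

Result:
MAX(price)
----------
692.79    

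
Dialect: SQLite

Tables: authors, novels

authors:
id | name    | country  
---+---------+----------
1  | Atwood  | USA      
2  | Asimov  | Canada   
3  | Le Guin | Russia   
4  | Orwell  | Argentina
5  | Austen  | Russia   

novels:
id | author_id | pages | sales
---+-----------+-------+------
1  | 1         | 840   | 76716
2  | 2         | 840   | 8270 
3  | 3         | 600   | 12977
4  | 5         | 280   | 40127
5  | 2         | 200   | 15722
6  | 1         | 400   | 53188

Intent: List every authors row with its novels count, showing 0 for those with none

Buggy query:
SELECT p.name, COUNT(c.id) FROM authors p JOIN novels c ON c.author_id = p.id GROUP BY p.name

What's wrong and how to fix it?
Bug: An inner join excludes parents with zero children

Fix: Use LEFT JOIN so parents without children still appear (COUNT(c.id) gives 0)

Corrected query:
SELECT p.name, COUNT(c.id) FROM authors p LEFT JOIN novels c ON c.author_id = p.id GROUP BY p.name

Result:
name    | COUNT(c.id)
--------+------------
Asimov  | 2          
Atwood  | 2          
Austen  | 1          
Le Guin | 1          
Orwell  | 0          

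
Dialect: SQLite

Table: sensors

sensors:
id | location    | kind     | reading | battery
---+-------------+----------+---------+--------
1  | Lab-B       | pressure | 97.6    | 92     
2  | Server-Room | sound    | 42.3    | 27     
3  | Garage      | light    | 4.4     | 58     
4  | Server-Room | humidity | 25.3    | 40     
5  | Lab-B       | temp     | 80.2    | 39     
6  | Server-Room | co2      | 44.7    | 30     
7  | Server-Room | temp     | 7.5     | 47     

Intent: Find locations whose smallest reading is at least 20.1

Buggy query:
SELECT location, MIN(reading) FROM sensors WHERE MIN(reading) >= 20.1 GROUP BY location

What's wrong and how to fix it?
Bug: MIN() in WHERE is a misuse of aggregate

Fix: Replace WHERE with HAVING after the GROUP BY

Corrected query:
SELECT location, MIN(reading) FROM sensors GROUP BY location HAVING MIN(reading) >= 20.1

Result:
location | MIN(reading)
---------+-------------
Lab-B    | 80.2        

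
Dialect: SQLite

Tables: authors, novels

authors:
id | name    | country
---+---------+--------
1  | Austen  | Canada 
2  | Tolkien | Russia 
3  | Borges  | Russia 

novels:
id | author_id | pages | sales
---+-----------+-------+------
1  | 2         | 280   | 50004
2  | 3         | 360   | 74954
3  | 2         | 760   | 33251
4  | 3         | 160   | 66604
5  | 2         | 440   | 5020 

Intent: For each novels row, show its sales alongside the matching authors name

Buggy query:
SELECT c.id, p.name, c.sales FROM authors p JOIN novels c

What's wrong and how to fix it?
Bug: JOIN with no ON clause produces a cartesian product; every novels row pairs with every authors row

Fix: Add ON c.author_id = p.id to the JOIN

Corrected query:
SELECT c.id, p.name, c.sales FROM authors p JOIN novels c ON c.author_id = p.id

Result:
id | name    | sales
---+---------+------
1  | Tolkien | 50004
2  | Borges  | 74954
3  | Tolkien | 33251
4  | Borges  | 66604
5  | Tolkien | 5020 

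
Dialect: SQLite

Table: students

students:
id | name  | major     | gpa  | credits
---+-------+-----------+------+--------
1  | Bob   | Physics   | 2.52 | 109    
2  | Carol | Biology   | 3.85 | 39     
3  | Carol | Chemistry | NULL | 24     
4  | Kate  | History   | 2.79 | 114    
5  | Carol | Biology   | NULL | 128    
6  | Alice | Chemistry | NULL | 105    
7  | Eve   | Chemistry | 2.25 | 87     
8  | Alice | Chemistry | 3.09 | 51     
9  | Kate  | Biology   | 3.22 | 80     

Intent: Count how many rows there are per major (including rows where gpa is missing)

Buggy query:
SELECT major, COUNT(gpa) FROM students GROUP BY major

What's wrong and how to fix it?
Bug: COUNT(gpa) skips NULLs, so groups with missing gpa are undercounted

Fix: Replace COUNT(gpa) with COUNT(*)

Corrected query:
SELECT major, COUNT(*) FROM students GROUP BY major

Result:
major     | COUNT(*)
----------+---------
Biology   | 3       
Chemistry | 4       
History   | 1       
Physics   | 1       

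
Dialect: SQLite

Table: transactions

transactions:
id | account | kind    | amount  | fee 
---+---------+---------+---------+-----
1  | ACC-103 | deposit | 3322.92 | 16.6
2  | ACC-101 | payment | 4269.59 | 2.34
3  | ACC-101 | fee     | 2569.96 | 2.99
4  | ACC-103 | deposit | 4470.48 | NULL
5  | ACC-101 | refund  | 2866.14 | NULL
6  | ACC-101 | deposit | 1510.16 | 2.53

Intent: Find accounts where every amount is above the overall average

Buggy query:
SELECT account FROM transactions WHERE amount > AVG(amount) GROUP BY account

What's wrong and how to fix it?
Bug: WHERE evaluates per row before aggregation, so AVG() is unavailable

Fix: Use a subquery for AVG and a HAVING MIN(...) filter so the condition holds for every row in the group

Corrected query:
SELECT account FROM transactions GROUP BY account HAVING MIN(amount) > (SELECT AVG(amount) FROM transactions)

Result:
account
-------
ACC-103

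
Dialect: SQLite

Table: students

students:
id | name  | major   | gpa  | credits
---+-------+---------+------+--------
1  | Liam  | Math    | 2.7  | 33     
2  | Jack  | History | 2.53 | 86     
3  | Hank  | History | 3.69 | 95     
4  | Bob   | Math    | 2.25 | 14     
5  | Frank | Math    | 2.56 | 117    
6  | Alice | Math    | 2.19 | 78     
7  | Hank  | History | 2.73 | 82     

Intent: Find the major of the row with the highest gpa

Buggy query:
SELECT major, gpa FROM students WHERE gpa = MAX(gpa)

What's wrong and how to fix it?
Bug: MAX(gpa) is an aggregate and cannot be used directly in WHERE

Fix: Wrap MAX in a scalar subquery so WHERE compares against a single value

Corrected query:
SELECT major, gpa FROM students WHERE gpa = (SELECT MAX(gpa) FROM students)

Result:
major   | gpa 
--------+-----
History | 3.69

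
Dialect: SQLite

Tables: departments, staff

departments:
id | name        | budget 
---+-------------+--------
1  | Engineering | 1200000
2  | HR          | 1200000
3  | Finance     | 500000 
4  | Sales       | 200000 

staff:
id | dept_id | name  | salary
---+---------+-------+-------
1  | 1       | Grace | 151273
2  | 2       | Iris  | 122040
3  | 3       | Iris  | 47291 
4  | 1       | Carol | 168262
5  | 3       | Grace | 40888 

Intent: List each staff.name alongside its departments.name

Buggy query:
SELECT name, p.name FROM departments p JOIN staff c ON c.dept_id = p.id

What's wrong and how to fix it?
Bug: 'name' exists in both joined tables, so the database can't tell which one is meant

Fix: Prefix ambiguous columns with the table alias

Corrected query:
SELECT c.name, p.name FROM departments p JOIN staff c ON c.dept_id = p.id

Result:
name  | name       
------+------------
Grace | Engineering
Iris  | HR         
Iris  | Finance    
Carol | Engineering
Grace | Finance    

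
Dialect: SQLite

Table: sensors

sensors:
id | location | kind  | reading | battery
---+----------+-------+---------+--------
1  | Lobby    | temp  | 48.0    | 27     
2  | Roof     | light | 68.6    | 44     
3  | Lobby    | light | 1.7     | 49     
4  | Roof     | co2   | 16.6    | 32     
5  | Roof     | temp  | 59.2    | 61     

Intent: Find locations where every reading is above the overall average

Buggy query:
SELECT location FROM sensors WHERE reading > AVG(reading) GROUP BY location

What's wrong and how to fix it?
Bug: AVG() is an aggregate; it can't sit directly in WHERE

Fix: Compute the overall average in a scalar subquery and compare each group's MIN against it in HAVING

Corrected query:
SELECT location FROM sensors GROUP BY location HAVING MIN(reading) > (SELECT AVG(reading) FROM sensors)

Result:
(no rows)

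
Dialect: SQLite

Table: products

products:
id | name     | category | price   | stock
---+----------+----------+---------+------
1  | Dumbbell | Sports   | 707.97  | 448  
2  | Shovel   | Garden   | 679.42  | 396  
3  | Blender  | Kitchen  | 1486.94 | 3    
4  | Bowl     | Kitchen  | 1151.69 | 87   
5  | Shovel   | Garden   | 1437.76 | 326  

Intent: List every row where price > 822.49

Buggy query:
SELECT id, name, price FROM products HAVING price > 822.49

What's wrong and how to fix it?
Bug: HAVING filters the output of aggregation, but this query has no GROUP BY and no aggregate functions, so SQLite rejects it (HAVING clause on a non-aggregate query); the condition here is per row

Fix: Use WHERE for row-level filtering

Corrected query:
SELECT id, name, price FROM products WHERE price > 822.49

Result:
id | name    | price  
---+---------+--------
3  | Blender | 1486.94
4  | Bowl    | 1151.69
5  | Shovel  | 1437.76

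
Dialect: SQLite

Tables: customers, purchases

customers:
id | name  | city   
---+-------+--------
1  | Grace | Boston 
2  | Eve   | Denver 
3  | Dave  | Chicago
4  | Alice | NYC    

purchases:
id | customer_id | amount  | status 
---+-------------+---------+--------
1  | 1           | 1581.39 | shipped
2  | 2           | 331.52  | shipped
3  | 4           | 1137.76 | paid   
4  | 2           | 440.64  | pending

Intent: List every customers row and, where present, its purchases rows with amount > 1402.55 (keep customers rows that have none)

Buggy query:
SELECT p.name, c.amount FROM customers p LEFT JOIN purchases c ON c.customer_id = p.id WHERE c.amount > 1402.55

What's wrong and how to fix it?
Bug: Filtering c.amount in WHERE discards the NULL rows produced by LEFT JOIN, turning it into an inner join

Fix: Move the right-table condition into the ON clause so unmatched parents are kept

Corrected query:
SELECT p.name, c.amount FROM customers p LEFT JOIN purchases c ON c.customer_id = p.id AND c.amount > 1402.55

Result:
name  | amount 
------+--------
Grace | 1581.39
Eve   | NULL   
Dave  | NULL   
Alice | NULL   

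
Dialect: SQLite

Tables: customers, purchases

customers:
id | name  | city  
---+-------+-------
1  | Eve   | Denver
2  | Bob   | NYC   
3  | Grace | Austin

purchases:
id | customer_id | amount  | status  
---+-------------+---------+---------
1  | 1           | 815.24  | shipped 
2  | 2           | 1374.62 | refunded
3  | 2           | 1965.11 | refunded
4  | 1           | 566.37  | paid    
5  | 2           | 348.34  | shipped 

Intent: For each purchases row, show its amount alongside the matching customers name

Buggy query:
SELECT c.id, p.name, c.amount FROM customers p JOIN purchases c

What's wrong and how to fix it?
Bug: JOIN with no ON clause produces a cartesian product; every purchases row pairs with every customers row

Fix: Specify the join condition linking the foreign key to the parent id

Corrected query:
SELECT c.id, p.name, c.amount FROM customers p JOIN purchases c ON c.customer_id = p.id

Result:
id | name | amount 
---+------+--------
1  | Eve  | 815.24 
2  | Bob  | 1374.62
3  | Bob  | 1965.11
4  | Eve  | 566.37 
5  | Bob  | 348.34 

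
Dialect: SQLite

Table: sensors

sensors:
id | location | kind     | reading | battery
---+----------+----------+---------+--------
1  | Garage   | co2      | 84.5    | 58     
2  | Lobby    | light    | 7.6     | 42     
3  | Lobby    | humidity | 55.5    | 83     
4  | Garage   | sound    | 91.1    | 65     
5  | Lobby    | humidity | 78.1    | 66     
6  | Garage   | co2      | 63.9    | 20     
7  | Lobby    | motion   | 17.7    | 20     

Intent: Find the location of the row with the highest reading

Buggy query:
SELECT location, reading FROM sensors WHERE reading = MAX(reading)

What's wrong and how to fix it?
Bug: WHERE is evaluated per row; an aggregate over the whole table isn't defined there

Fix: Use a subquery: WHERE reading = (SELECT MAX(reading) FROM sensors)

Corrected query:
SELECT location, reading FROM sensors WHERE reading = (SELECT MAX(reading) FROM sensors)

Result:
location | reading
---------+--------
Garage   | 91.1   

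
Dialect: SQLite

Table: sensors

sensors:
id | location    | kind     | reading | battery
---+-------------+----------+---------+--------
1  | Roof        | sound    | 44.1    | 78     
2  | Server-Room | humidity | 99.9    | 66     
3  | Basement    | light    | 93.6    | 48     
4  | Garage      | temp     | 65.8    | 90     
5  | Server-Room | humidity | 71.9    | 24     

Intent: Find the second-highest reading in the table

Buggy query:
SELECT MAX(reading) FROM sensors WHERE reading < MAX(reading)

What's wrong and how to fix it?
Bug: MAX(reading) on the right of the comparison is an aggregate-in-WHERE error

Fix: Compute the overall MAX in a subquery, then take MAX of rows below it

Corrected query:
SELECT MAX(reading) FROM sensors WHERE reading < (SELECT MAX(reading) FROM sensors)

Result:
MAX(reading)
------------
93.6        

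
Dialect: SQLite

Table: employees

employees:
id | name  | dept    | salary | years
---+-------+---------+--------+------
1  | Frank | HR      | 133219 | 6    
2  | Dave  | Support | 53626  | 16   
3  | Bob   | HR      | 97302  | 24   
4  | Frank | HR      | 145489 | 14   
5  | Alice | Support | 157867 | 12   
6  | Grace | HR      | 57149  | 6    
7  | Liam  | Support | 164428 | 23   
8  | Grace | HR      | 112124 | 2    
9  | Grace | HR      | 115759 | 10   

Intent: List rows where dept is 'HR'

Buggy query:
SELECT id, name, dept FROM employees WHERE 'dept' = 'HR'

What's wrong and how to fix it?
Bug: Single quotes denote string literals in SQL; the column name is being compared as a constant string

Fix: Remove the quotes around the column name (or use double quotes for an identifier)

Corrected query:
SELECT id, name, dept FROM employees WHERE dept = 'HR'

Result:
id | name  | dept
---+-------+-----
1  | Frank | HR  
3  | Bob   | HR  
4  | Frank | HR  
6  | Grace | HR  
8  | Grace | HR  
9  | Grace | HR  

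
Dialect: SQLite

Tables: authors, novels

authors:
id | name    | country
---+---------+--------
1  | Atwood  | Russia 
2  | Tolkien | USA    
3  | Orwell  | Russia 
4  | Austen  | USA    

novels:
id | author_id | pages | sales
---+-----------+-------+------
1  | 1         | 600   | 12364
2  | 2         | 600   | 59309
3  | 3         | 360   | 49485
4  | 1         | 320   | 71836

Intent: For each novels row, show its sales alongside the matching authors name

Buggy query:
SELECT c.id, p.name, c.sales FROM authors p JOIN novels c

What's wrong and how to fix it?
Bug: JOIN with no ON clause produces a cartesian product; every novels row pairs with every authors row

Fix: Add ON c.author_id = p.id to the JOIN

Corrected query:
SELECT c.id, p.name, c.sales FROM authors p JOIN novels c ON c.author_id = p.id

Result:
id | name    | sales
---+---------+------
1  | Atwood  | 12364
2  | Tolkien | 59309
3  | Orwell  | 49485
4  | Atwood  | 71836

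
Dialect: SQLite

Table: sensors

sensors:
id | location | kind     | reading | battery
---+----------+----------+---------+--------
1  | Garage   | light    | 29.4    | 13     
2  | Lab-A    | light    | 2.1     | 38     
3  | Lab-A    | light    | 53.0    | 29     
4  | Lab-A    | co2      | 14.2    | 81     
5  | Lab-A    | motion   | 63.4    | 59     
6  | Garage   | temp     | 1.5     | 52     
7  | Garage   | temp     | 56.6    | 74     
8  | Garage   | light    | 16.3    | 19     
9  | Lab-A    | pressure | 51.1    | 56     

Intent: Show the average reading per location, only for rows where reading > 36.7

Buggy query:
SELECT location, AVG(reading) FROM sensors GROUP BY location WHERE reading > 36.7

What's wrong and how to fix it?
Bug: Row-level WHERE must come before GROUP BY in the clause order

Fix: Place WHERE between FROM and GROUP BY

Corrected query:
SELECT location, AVG(reading) FROM sensors WHERE reading > 36.7 GROUP BY location

Result:
location | AVG(reading)
---------+-------------
Garage   | 56.6        
Lab-A    | 55.833333   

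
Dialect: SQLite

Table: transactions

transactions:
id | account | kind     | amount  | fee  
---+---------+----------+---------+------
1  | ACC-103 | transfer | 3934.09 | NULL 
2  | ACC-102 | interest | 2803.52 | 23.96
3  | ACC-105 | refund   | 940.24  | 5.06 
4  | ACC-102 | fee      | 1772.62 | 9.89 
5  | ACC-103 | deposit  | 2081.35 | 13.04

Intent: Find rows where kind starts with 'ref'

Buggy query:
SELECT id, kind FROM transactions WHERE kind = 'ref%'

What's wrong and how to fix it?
Bug: '=' compares the literal string including the % character; pattern matching needs LIKE

Fix: Replace '=' with LIKE so 'ref%' is treated as a pattern

Corrected query:
SELECT id, kind FROM transactions WHERE kind LIKE 'ref%'

Result:
id | kind  
---+-------
3  | refund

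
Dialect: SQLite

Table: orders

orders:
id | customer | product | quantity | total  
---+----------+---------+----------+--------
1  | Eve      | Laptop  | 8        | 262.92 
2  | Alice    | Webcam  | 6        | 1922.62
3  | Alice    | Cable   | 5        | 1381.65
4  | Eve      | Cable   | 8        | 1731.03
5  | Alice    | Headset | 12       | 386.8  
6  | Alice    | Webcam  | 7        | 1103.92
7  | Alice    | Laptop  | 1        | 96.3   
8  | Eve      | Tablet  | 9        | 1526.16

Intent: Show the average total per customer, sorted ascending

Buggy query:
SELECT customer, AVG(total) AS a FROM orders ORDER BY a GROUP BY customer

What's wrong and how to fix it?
Bug: GROUP BY must precede ORDER BY

Fix: Move ORDER BY to the end, after GROUP BY

Corrected query:
SELECT customer, AVG(total) AS a FROM orders GROUP BY customer ORDER BY a

Result:
customer | a      
---------+--------
Alice    | 978.258
Eve      | 1173.37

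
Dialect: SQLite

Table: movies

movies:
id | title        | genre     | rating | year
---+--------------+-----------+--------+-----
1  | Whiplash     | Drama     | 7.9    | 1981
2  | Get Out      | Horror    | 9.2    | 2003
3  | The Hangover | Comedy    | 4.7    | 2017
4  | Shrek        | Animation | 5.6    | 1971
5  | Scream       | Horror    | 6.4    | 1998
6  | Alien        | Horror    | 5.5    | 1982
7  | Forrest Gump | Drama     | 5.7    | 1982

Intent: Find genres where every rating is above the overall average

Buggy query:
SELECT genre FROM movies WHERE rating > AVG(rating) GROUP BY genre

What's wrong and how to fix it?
Bug: AVG() is an aggregate; it can't sit directly in WHERE

Fix: Compute the overall average in a scalar subquery and compare each group's MIN against it in HAVING

Corrected query:
SELECT genre FROM movies GROUP BY genre HAVING MIN(rating) > (SELECT AVG(rating) FROM movies)

Result:
(no rows)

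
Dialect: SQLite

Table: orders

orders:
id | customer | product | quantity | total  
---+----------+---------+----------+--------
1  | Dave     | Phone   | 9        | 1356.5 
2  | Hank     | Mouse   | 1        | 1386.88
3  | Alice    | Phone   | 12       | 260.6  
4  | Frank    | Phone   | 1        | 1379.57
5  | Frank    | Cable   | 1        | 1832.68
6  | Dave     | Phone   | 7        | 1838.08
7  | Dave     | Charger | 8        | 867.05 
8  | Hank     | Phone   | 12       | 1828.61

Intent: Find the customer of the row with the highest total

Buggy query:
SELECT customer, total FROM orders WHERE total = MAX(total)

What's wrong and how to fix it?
Bug: WHERE is evaluated per row; an aggregate over the whole table isn't defined there

Fix: Wrap MAX in a scalar subquery so WHERE compares against a single value

Corrected query:
SELECT customer, total FROM orders WHERE total = (SELECT MAX(total) FROM orders)

Result:
customer | total  
---------+--------
Dave     | 1838.08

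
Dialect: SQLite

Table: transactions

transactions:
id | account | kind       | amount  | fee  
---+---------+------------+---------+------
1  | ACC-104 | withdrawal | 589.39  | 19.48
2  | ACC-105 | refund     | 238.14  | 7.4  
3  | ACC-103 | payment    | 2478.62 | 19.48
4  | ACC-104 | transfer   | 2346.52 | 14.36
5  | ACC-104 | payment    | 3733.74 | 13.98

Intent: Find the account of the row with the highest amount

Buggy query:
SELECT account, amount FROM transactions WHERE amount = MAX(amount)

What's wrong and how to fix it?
Bug: WHERE is evaluated per row; an aggregate over the whole table isn't defined there

Fix: Wrap MAX in a scalar subquery so WHERE compares against a single value

Corrected query:
SELECT account, amount FROM transactions WHERE amount = (SELECT MAX(amount) FROM transactions)

Result:
account | amount 
--------+--------
ACC-104 | 3733.74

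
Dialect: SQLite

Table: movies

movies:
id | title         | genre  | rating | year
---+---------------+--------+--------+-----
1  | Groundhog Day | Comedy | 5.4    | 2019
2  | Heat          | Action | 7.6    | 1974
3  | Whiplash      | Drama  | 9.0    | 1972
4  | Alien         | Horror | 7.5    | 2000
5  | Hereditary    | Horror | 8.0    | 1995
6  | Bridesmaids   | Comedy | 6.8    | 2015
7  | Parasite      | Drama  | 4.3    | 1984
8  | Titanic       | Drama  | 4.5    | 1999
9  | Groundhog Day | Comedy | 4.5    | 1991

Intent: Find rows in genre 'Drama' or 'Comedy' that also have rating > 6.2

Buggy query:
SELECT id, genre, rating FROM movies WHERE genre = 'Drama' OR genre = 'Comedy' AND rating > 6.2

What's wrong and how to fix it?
Bug: AND binds tighter than OR, so this parses as genre = 'Drama' OR (genre = 'Comedy' AND rating > 6.2)

Fix: Group the OR with parentheses (or use IN), then AND the threshold

Corrected query:
SELECT id, genre, rating FROM movies WHERE (genre = 'Drama' OR genre = 'Comedy') AND rating > 6.2

Result:
id | genre  | rating
---+--------+-------
3  | Drama  | 9     
6  | Comedy | 6.8   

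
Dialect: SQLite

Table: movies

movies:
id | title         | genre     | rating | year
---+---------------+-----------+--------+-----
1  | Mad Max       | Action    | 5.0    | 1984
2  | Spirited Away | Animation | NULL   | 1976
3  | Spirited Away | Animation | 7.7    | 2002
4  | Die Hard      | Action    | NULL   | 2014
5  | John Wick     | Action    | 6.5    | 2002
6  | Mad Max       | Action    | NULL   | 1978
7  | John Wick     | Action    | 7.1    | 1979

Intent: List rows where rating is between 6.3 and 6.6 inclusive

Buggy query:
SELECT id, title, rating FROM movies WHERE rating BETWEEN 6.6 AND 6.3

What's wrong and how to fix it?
Bug: BETWEEN expects the lower bound first; with 6.6 AND 6.3 the range is empty

Fix: Write BETWEEN 6.3 AND 6.6

Corrected query:
SELECT id, title, rating FROM movies WHERE rating BETWEEN 6.3 AND 6.6

Result:
id | title     | rating
---+-----------+-------
5  | John Wick | 6.5   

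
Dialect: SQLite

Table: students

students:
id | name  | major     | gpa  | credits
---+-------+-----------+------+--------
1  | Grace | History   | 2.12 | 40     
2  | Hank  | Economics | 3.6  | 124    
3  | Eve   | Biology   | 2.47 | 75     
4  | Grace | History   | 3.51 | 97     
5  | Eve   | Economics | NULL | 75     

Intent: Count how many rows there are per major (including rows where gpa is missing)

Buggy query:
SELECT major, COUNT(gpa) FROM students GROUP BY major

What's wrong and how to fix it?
Bug: COUNT(gpa) skips NULLs, so groups with missing gpa are undercounted

Fix: Replace COUNT(gpa) with COUNT(*)

Corrected query:
SELECT major, COUNT(*) FROM students GROUP BY major

Result:
major     | COUNT(*)
----------+---------
Biology   | 1       
Economics | 2       
History   | 2       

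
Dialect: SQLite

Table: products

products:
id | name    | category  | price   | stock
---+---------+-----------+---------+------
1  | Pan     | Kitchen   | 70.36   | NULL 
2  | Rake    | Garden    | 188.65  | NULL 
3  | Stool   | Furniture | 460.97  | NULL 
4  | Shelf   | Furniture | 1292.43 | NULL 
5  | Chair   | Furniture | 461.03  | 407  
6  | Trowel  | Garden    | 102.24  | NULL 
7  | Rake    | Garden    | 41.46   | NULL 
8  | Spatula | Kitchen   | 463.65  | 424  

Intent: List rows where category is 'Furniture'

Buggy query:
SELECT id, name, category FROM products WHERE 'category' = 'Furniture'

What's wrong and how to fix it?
Bug: 'category' in single quotes is a string literal, not the column; the comparison is literal-vs-literal and never true

Fix: Remove the quotes around the column name (or use double quotes for an identifier)

Corrected query:
SELECT id, name, category FROM products WHERE category = 'Furniture'

Result:
id | name  | category 
---+-------+----------
3  | Stool | Furniture
4  | Shelf | Furniture
5  | Chair | Furniture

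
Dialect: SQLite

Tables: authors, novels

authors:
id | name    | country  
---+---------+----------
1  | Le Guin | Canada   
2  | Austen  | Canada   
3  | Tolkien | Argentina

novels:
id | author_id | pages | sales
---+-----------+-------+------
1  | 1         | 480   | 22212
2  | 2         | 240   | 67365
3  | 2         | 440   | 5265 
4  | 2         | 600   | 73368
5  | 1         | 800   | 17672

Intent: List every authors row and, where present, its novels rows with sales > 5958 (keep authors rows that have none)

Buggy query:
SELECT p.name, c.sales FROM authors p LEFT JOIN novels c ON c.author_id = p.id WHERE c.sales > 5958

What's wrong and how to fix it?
Bug: A WHERE condition on the right-hand table after LEFT JOIN drops unmatched parents

Fix: Move the right-table condition into the ON clause so unmatched parents are kept

Corrected query:
SELECT p.name, c.sales FROM authors p LEFT JOIN novels c ON c.author_id = p.id AND c.sales > 5958

Result:
name    | sales
--------+------
Le Guin | 17672
Le Guin | 22212
Austen  | 67365
Austen  | 73368
Tolkien | NULL 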